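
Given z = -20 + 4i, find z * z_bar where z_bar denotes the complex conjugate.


Step 1: conj(z) = -20 - 4i
Step 2: z * conj(z) = (-20)^2 + 4^2
Step 3: = 400 + 16 = 416

416


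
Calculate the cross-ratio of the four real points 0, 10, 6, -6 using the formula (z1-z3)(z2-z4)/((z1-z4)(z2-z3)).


Step 1: (z1-z3)(z2-z4) = (-6) * 16 = -96
Step 2: (z1-z4)(z2-z3) = 6 * 4 = 24
Step 3: Cross-ratio = -96/24 = -4

-4


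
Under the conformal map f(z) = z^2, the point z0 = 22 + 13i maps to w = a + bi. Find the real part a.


Step 1: z0 = 22 + 13i
Step 2: z0^2 = 22^2 - 13^2 + 572i
Step 3: real part = 484 - 169 = 315

315


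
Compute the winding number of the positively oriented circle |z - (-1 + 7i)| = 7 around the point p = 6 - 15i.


Step 1: Center c = (-1, 7), radius = 7
Step 2: |p - c|^2 = 7^2 + (-22)^2 = 533
Step 3: r^2 = 49
Step 4: |p-c| > r so winding number = 0

0


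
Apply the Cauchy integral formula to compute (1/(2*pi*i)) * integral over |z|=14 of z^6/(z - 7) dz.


Step 1: f(z) = z^6, a = 7 is inside |z| = 14
Step 2: By Cauchy integral formula: (1/(2pi*i)) * integral = f(a)
Step 3: f(7) = 7^6 = 117649

117649


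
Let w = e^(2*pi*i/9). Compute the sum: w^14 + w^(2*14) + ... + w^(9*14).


Step 1: The sum sum_{j=1}^{n} w^(k*j) equals n if n | k, else 0.
Step 2: Here n = 9, k = 14
Step 3: Does n divide k? 9 | 14 -> False
Step 4: Sum = 0

0


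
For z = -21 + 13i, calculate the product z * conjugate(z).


Step 1: conj(z) = -21 - 13i
Step 2: z * conj(z) = (-21)^2 + 13^2
Step 3: = 441 + 169 = 610

610


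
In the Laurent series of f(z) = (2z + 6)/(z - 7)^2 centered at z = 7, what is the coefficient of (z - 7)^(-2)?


Step 1: Write the numerator in powers of (z - 7): 2z + 6 = 2(z - 7) + (2*7 + 6) = 2(z - 7) + 20
Step 2: Divide by (z - 7)^2: f(z) = 20(z - 7)^(-2) + 2(z - 7)^(-1)
Step 3: This finite sum is the Laurent series of f about z = 7.
Step 4: Coefficient of (z - 7)^(-2) = 2*7 + 6 = 20

20


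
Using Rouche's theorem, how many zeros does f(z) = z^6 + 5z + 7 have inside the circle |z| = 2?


Step 1: On |z| = 2 the three terms have sizes |z^6| = 2^6 = 64, |5z| = 5*2 = 10, |7| = 7
Step 2: The dominant term is g(z) = z^6; let h(z) = 5z + 7 so f = g + h
Step 3: On |z| = 2: |g| = 64 and |h| <= 10 + 7 = 17
Step 4: Since 64 > 17, |h| < |g| on |z| = 2, so by Rouche f has the same number of zeros as g inside |z| < 2
Step 5: g(z) = z^6 has 6 zeros (all at the origin) inside |z| < 2. Answer = 6

6


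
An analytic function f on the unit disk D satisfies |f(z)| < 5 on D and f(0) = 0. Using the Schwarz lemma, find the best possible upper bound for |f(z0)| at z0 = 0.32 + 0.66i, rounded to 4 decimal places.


Step 1: g = f/5 maps D -> D with g(0) = 0, so by the Schwarz lemma |g(z)| <= |z|, i.e. |f(z)| <= 5|z|; this is sharp (f(z) = 5z).
Step 2: |z0|^2 = 0.32^2 + 0.66^2 = 0.538
Step 3: |z0| = sqrt(0.538) = 0.733485
Step 4: Best bound = 5 * |z0| = 5 * 0.733485 = 3.6674

3.6674


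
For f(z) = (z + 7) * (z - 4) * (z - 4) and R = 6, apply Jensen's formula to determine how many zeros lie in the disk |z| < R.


Jensen's formula: (1/2pi)*integral log|f(Re^it)|dt = log|f(0)| + sum_{|a_k|<R} log(R/|a_k|)
Step 1: f(0) = 7 * (-4) * (-4) = 112
Step 2: log|f(0)| = log|-7| + log|4| + log|4| = 4.7185
Step 3: Zeros inside |z| < 6: 4, 4
Step 4: Jensen sum = log(6/4) + log(6/4) = 0.8109
Step 5: n(R) = number of terms in the Jensen sum = count of zeros inside |z| < 6 = 2

2


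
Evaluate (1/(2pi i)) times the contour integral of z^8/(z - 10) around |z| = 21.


Step 1: f(z) = z^8, a = 10 is inside |z| = 21
Step 2: By Cauchy integral formula: (1/(2pi*i)) * integral = f(a)
Step 3: f(10) = 10^8 = 100000000

100000000


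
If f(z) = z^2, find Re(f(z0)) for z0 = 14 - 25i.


Step 1: z0 = 14 - 25i
Step 2: z0^2 = 14^2 - (-25)^2 - 700i
Step 3: real part = 196 - 625 = -429

-429


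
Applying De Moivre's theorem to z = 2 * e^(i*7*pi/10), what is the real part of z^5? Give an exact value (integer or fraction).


Step 1: By De Moivre's theorem, z^5 = 2^5 * e^(i*5*7*pi/10) = 32 * (cos(7*pi/2) + i*sin(7*pi/2))
Step 2: |z|^5 = 2^5 = 32
Step 3: Reduce the angle mod 2*pi: 7*pi/2 - 2*pi = 3*pi/2
Step 4: cos(3*pi/2) = 0
Step 5: Re(z^5) = 32 * 0 = 0

0


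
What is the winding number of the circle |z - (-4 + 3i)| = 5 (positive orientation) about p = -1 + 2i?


Step 1: Center c = (-4, 3), radius = 5
Step 2: |p - c|^2 = 3^2 + (-1)^2 = 10
Step 3: r^2 = 25
Step 4: |p-c| < r so winding number = 1

1


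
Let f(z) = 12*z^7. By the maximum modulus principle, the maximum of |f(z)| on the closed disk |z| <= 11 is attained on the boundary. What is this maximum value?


Step 1: On |z| = 11, |f(z)| = 12 * |z|^7 = 12 * 11^7
Step 2: By maximum modulus principle, maximum is on boundary.
Step 3: Maximum = 12 * 19487171 = 233846052

233846052


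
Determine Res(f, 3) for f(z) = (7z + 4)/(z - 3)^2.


Step 1: Pole of order 2 at z = 3
Step 2: Res = lim d/dz [(z - 3)^2 * f(z)] as z -> 3
Step 3: (z - 3)^2 * f(z) = 7z + 4
Step 4: d/dz[7z + 4] = 7

7


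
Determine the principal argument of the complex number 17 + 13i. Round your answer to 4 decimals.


Step 1: z = 17 + 13i
Step 2: arg(z) = atan2(13, 17)
Step 3: arg(z) = 0.6528

0.6528


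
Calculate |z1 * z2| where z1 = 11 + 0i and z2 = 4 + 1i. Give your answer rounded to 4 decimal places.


Step 1: |z1| = sqrt(11^2 + 0^2) = sqrt(121)
Step 2: |z2| = sqrt(4^2 + 1^2) = sqrt(17)
Step 3: |z1*z2| = |z1|*|z2| = sqrt(121) * sqrt(17) = sqrt(121 * 17) = sqrt(2057)
Step 4: = 45.3542

45.3542


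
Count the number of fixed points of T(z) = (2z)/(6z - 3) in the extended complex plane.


Step 1: Fixed points satisfy T(z) = z
Step 2: 6z^2 - 5z = 0
Step 3: Discriminant = (-5)^2 - 4*6*0 = 25
Step 4: Number of fixed points = 2

2


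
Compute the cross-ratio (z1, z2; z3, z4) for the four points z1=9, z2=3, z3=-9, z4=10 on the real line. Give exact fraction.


Step 1: (z1-z3)(z2-z4) = 18 * (-7) = -126
Step 2: (z1-z4)(z2-z3) = (-1) * 12 = -12
Step 3: Cross-ratio = 126/12 = 21/2

21/2


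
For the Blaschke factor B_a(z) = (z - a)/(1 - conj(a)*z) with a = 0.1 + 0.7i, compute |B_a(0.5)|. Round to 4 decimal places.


Step 1: Numerator z0 - a = 0.5 - (0.1 + 0.7i) = 0.4 - 0.7i
Step 2: Denominator 1 - conj(a)*z0 = 1 - (0.1 - 0.7i)*0.5 = 0.95 + 0.35i
Step 3: |z0 - a|^2 = 0.4^2 + (-0.7)^2 = 0.65; |1 - conj(a)*z0|^2 = 0.95^2 + 0.35^2 = 1.025
Step 4: |B_a(0.5)| = sqrt(0.65 / 1.025) = sqrt(0.634146)
Step 5: = 0.7963

0.7963


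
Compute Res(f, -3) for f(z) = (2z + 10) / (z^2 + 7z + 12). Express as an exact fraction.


Step 1: Q(z) = z^2 + 7z + 12 = (z + 3)(z + 4)
Step 2: Q'(z) = 2z + 7
Step 3: Q'(-3) = 1, P(-3) = 4
Step 4: Res = P(-3)/Q'(-3) = 4/1 = 4

4


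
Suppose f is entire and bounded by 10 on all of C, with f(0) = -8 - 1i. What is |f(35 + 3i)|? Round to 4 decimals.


Step 1: By Liouville's theorem, a bounded entire function is constant.
Step 2: f(z) = f(0) = -8 - 1i for all z.
Step 3: |f(w)| = |-8 - 1i| = sqrt(64 + 1)
Step 4: = 8.0623

8.0623


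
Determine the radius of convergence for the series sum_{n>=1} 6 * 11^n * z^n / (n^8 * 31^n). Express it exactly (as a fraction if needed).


Step 1: General term a_n = 6 * 11^n / (n^8 * 31^n)
Step 2: By the root test, |a_n|^(1/n) = 6^(1/n) * 11 / (n^(8/n) * 31) -> 11/31 as n -> infinity (since 6^(1/n) -> 1 and n^(8/n) -> 1)
Step 3: R = 1/lim|a_n|^(1/n) = 31/11

31/11


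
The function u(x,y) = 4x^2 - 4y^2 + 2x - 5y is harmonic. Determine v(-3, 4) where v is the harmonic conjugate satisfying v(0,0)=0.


Step 1: v_x = -u_y = 8y + 5
Step 2: v_y = u_x = 8x + 2
Step 3: v = 8xy + 5x + 2y + C
Step 4: v(0,0) = 0 => C = 0
Step 5: v(-3, 4) = -103

-103


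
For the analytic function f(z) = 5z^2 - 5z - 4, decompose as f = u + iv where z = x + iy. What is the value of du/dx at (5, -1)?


Step 1: f(z) = 5(x+iy)^2 - 5(x+iy) - 4
Step 2: u = 5(x^2 - y^2) - 5x - 4
Step 3: u_x = 10x - 5
Step 4: At (5, -1): u_x = 50 - 5 = 45

45


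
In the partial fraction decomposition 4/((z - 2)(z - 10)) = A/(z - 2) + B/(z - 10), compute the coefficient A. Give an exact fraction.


Step 1: Multiply both sides by (z - 2) and set z = 2
Step 2: A = 4 / (2 - 10)
Step 3: A = 4 / (-8)
Step 4: A = -1/2

-1/2


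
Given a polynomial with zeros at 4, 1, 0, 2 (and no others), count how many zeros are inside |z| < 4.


Step 1: Check each root:
  z = 4: |4| = 4 >= 4
  z = 1: |1| = 1 < 4
  z = 0: |0| = 0 < 4
  z = 2: |2| = 2 < 4
Step 2: Count = 3

3


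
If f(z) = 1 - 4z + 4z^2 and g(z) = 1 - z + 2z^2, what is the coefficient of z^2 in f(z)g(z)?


Step 1: z^2 term in f*g comes from: (1)*(2z^2) + (-4z)*(-z) + (4z^2)*(1)
Step 2: = 2 + 4 + 4
Step 3: = 10

10


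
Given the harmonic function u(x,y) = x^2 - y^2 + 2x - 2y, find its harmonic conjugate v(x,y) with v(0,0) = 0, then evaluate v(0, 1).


Step 1: v_x = -u_y = 2y + 2
Step 2: v_y = u_x = 2x + 2
Step 3: v = 2xy + 2x + 2y + C
Step 4: v(0,0) = 0 => C = 0
Step 5: v(0, 1) = 2

2


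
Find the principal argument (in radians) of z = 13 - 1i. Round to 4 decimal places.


Step 1: z = 13 - 1i
Step 2: arg(z) = atan2(-1, 13)
Step 3: arg(z) = -0.0768

-0.0768


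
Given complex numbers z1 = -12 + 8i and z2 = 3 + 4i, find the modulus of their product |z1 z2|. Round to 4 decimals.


Step 1: |z1| = sqrt((-12)^2 + 8^2) = sqrt(208)
Step 2: |z2| = sqrt(3^2 + 4^2) = sqrt(25)
Step 3: |z1*z2| = |z1|*|z2| = sqrt(208) * sqrt(25) = sqrt(208 * 25) = sqrt(5200)
Step 4: = 72.111

72.111


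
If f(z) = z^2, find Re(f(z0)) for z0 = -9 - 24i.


Step 1: z0 = -9 - 24i
Step 2: z0^2 = (-9)^2 - (-24)^2 + 432i
Step 3: real part = 81 - 576 = -495

-495


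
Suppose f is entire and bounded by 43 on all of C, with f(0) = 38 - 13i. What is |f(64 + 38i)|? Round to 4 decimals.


Step 1: By Liouville's theorem, a bounded entire function is constant.
Step 2: f(z) = f(0) = 38 - 13i for all z.
Step 3: |f(w)| = |38 - 13i| = sqrt(1444 + 169)
Step 4: = 40.1622

40.1622


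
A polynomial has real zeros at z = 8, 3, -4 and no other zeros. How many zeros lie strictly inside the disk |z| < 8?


Step 1: Check each root:
  z = 8: |8| = 8 >= 8
  z = 3: |3| = 3 < 8
  z = -4: |-4| = 4 < 8
Step 2: Count = 2

2


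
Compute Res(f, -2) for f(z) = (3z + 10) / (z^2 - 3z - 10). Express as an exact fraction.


Step 1: Q(z) = z^2 - 3z - 10 = (z + 2)(z - 5)
Step 2: Q'(z) = 2z - 3
Step 3: Q'(-2) = -7, P(-2) = 4
Step 4: Res = P(-2)/Q'(-2) = 4/(-7) = -4/7

-4/7


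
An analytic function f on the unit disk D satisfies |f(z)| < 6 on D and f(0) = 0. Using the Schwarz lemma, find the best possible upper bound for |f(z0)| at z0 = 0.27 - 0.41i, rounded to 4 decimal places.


Step 1: g = f/6 maps D -> D with g(0) = 0, so by the Schwarz lemma |g(z)| <= |z|, i.e. |f(z)| <= 6|z|; this is sharp (f(z) = 6z).
Step 2: |z0|^2 = 0.27^2 + (-0.41)^2 = 0.241
Step 3: |z0| = sqrt(0.241) = 0.490918
Step 4: Best bound = 6 * |z0| = 6 * 0.490918 = 2.9455

2.9455


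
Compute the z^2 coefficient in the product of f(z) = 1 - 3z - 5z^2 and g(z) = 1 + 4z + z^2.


Step 1: z^2 term in f*g comes from: (1)*(z^2) + (-3z)*(4z) + (-5z^2)*(1)
Step 2: = 1 - 12 - 5
Step 3: = -16

-16


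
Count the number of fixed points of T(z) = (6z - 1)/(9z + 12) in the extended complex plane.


Step 1: Fixed points satisfy T(z) = z
Step 2: 9z^2 + 6z + 1 = 0
Step 3: Discriminant = 6^2 - 4*9*1 = 0
Step 4: Number of fixed points = 1

1


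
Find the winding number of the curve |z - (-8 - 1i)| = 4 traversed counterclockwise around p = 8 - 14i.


Step 1: Center c = (-8, -1), radius = 4
Step 2: |p - c|^2 = 16^2 + (-13)^2 = 425
Step 3: r^2 = 16
Step 4: |p-c| > r so winding number = 0

0


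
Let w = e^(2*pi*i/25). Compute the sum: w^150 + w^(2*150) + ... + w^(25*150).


Step 1: The sum sum_{j=1}^{n} w^(k*j) equals n if n | k, else 0.
Step 2: Here n = 25, k = 150
Step 3: Does n divide k? 25 | 150 -> True
Step 4: Sum = 25

25


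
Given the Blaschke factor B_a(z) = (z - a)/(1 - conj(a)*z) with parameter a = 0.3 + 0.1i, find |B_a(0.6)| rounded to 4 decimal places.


Step 1: Numerator z0 - a = 0.6 - (0.3 + 0.1i) = 0.3 - 0.1i
Step 2: Denominator 1 - conj(a)*z0 = 1 - (0.3 - 0.1i)*0.6 = 0.82 + 0.06i
Step 3: |z0 - a|^2 = 0.3^2 + (-0.1)^2 = 0.1; |1 - conj(a)*z0|^2 = 0.82^2 + 0.06^2 = 0.676
Step 4: |B_a(0.6)| = sqrt(0.1 / 0.676) = sqrt(0.147929)
Step 5: = 0.3846

0.3846


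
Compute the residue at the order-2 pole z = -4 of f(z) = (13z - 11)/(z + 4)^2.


Step 1: Pole of order 2 at z = -4
Step 2: Res = lim d/dz [(z + 4)^2 * f(z)] as z -> -4
Step 3: (z + 4)^2 * f(z) = 13z - 11
Step 4: d/dz[13z - 11] = 13

13


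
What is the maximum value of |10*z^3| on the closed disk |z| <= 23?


Step 1: On |z| = 23, |f(z)| = 10 * |z|^3 = 10 * 23^3
Step 2: By maximum modulus principle, maximum is on boundary.
Step 3: Maximum = 10 * 12167 = 121670

121670


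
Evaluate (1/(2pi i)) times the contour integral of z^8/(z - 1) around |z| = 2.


Step 1: f(z) = z^8, a = 1 is inside |z| = 2
Step 2: By Cauchy integral formula: (1/(2pi*i)) * integral = f(a)
Step 3: f(1) = 1^8 = 1

1


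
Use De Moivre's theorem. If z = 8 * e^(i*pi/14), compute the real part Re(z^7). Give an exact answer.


Step 1: By De Moivre's theorem, z^7 = 8^7 * e^(i*7*pi/14) = 2097152 * (cos(pi/2) + i*sin(pi/2))
Step 2: |z|^7 = 8^7 = 2097152
Step 3: The angle pi/2 already lies in [0, 2*pi)
Step 4: cos(pi/2) = 0
Step 5: Re(z^7) = 2097152 * 0 = 0

0


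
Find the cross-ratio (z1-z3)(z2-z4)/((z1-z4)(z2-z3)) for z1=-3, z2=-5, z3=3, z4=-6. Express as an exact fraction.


Step 1: (z1-z3)(z2-z4) = (-6) * 1 = -6
Step 2: (z1-z4)(z2-z3) = 3 * (-8) = -24
Step 3: Cross-ratio = 6/24 = 1/4

1/4


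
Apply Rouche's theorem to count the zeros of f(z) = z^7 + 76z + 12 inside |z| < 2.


Step 1: On |z| = 2 the three terms have sizes |z^7| = 2^7 = 128, |76z| = 76*2 = 152, |12| = 12
Step 2: The dominant term is g(z) = 76z; let h(z) = z^7 + 12 so f = g + h
Step 3: On |z| = 2: |g| = 152 and |h| <= 128 + 12 = 140
Step 4: Since 152 > 140, |h| < |g| on |z| = 2, so by Rouche f has the same number of zeros as g inside |z| < 2
Step 5: g(z) = 76z has 1 zero (at the origin, multiplicity 1) inside |z| < 2. Answer = 1

1


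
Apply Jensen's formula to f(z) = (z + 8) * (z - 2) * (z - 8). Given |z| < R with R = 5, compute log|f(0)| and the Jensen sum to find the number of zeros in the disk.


Jensen's formula: (1/2pi)*integral log|f(Re^it)|dt = log|f(0)| + sum_{|a_k|<R} log(R/|a_k|)
Step 1: f(0) = 8 * (-2) * (-8) = 128
Step 2: log|f(0)| = log|-8| + log|2| + log|8| = 4.852
Step 3: Zeros inside |z| < 5: 2
Step 4: Jensen sum = log(5/2) = 0.9163
Step 5: n(R) = number of terms in the Jensen sum = count of zeros inside |z| < 5 = 1

1


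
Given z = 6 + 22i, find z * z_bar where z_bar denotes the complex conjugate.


Step 1: conj(z) = 6 - 22i
Step 2: z * conj(z) = 6^2 + 22^2
Step 3: = 36 + 484 = 520

520


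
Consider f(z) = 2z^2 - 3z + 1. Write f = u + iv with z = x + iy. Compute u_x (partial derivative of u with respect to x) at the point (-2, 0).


Step 1: f(z) = 2(x+iy)^2 - 3(x+iy) + 1
Step 2: u = 2(x^2 - y^2) - 3x + 1
Step 3: u_x = 4x - 3
Step 4: At (-2, 0): u_x = -8 - 3 = -11

-11


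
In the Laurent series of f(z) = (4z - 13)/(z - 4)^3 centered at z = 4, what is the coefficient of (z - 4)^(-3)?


Step 1: Write the numerator in powers of (z - 4): 4z - 13 = 4(z - 4) + (4*4 - 13) = 4(z - 4) + 3
Step 2: Divide by (z - 4)^3: f(z) = 3(z - 4)^(-3) + 4(z - 4)^(-2)
Step 3: This finite sum is the Laurent series of f about z = 4.
Step 4: Coefficient of (z - 4)^(-3) = 4*4 - 13 = 3

3


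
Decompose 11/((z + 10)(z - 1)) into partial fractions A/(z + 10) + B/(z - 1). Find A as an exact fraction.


Step 1: Multiply both sides by (z + 10) and set z = -10
Step 2: A = 11 / (-10 - 1)
Step 3: A = 11 / (-11)
Step 4: A = -1

-1


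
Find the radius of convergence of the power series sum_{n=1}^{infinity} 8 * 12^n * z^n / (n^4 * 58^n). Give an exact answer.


Step 1: General term a_n = 8 * 12^n / (n^4 * 58^n)
Step 2: By the root test, |a_n|^(1/n) = 8^(1/n) * 12 / (n^(4/n) * 58) -> 12/58 as n -> infinity (since 8^(1/n) -> 1 and n^(4/n) -> 1)
Step 3: R = 1/lim|a_n|^(1/n) = 58/12 = 29/6

29/6


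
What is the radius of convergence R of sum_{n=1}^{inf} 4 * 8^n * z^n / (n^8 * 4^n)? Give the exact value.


Step 1: General term a_n = 4 * 8^n / (n^8 * 4^n)
Step 2: By the root test, |a_n|^(1/n) = 4^(1/n) * 8 / (n^(8/n) * 4) -> 8/4 as n -> infinity (since 4^(1/n) -> 1 and n^(8/n) -> 1)
Step 3: R = 1/lim|a_n|^(1/n) = 4/8 = 1/2

1/2


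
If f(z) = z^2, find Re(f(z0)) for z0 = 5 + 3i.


Step 1: z0 = 5 + 3i
Step 2: z0^2 = 5^2 - 3^2 + 30i
Step 3: real part = 25 - 9 = 16

16


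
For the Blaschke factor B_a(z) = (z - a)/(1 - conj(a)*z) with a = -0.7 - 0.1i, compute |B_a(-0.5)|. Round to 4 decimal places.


Step 1: Numerator z0 - a = -0.5 - (-0.7 - 0.1i) = 0.2 + 0.1i
Step 2: Denominator 1 - conj(a)*z0 = 1 - (-0.7 + 0.1i)*(-0.5) = 0.65 + 0.05i
Step 3: |z0 - a|^2 = 0.2^2 + 0.1^2 = 0.05; |1 - conj(a)*z0|^2 = 0.65^2 + 0.05^2 = 0.425
Step 4: |B_a(-0.5)| = sqrt(0.05 / 0.425) = sqrt(0.117647)
Step 5: = 0.343

0.343


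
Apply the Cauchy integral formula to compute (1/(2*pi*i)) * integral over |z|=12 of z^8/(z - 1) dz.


Step 1: f(z) = z^8, a = 1 is inside |z| = 12
Step 2: By Cauchy integral formula: (1/(2pi*i)) * integral = f(a)
Step 3: f(1) = 1^8 = 1

1


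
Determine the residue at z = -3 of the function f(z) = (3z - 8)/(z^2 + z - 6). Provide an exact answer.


Step 1: Q(z) = z^2 + z - 6 = (z + 3)(z - 2)
Step 2: Q'(z) = 2z + 1
Step 3: Q'(-3) = -5, P(-3) = -17
Step 4: Res = P(-3)/Q'(-3) = -17/(-5) = 17/5

17/5


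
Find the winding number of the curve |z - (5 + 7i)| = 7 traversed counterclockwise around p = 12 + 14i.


Step 1: Center c = (5, 7), radius = 7
Step 2: |p - c|^2 = 7^2 + 7^2 = 98
Step 3: r^2 = 49
Step 4: |p-c| > r so winding number = 0

0


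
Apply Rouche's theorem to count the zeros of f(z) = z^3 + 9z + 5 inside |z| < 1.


Step 1: On |z| = 1 the three terms have sizes |z^3| = 1^3 = 1, |9z| = 9*1 = 9, |5| = 5
Step 2: The dominant term is g(z) = 9z; let h(z) = z^3 + 5 so f = g + h
Step 3: On |z| = 1: |g| = 9 and |h| <= 1 + 5 = 6
Step 4: Since 9 > 6, |h| < |g| on |z| = 1, so by Rouche f has the same number of zeros as g inside |z| < 1
Step 5: g(z) = 9z has 1 zero (at the origin, multiplicity 1) inside |z| < 1. Answer = 1

1


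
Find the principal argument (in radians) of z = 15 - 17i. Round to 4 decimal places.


Step 1: z = 15 - 17i
Step 2: arg(z) = atan2(-17, 15)
Step 3: arg(z) = -0.8478

-0.8478


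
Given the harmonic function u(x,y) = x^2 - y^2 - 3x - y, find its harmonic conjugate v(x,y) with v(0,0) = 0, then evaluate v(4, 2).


Step 1: v_x = -u_y = 2y + 1
Step 2: v_y = u_x = 2x - 3
Step 3: v = 2xy + x - 3y + C
Step 4: v(0,0) = 0 => C = 0
Step 5: v(4, 2) = 14

14


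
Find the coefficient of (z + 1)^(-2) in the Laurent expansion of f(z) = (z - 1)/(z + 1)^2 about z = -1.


Step 1: Write the numerator in powers of (z + 1): z - 1 = (z + 1) + (1*(-1) - 1) = (z + 1) - 2
Step 2: Divide by (z + 1)^2: f(z) = -2(z + 1)^(-2) + (z + 1)^(-1)
Step 3: This finite sum is the Laurent series of f about z = -1.
Step 4: Coefficient of (z + 1)^(-2) = 1*(-1) - 1 = -2

-2


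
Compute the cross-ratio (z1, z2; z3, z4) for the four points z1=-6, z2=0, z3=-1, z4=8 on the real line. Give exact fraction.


Step 1: (z1-z3)(z2-z4) = (-5) * (-8) = 40
Step 2: (z1-z4)(z2-z3) = (-14) * 1 = -14
Step 3: Cross-ratio = -40/14 = -20/7

-20/7


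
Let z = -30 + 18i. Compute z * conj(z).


Step 1: conj(z) = -30 - 18i
Step 2: z * conj(z) = (-30)^2 + 18^2
Step 3: = 900 + 324 = 1224

1224


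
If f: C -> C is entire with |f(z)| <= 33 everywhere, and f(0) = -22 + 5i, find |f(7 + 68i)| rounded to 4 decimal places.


Step 1: By Liouville's theorem, a bounded entire function is constant.
Step 2: f(z) = f(0) = -22 + 5i for all z.
Step 3: |f(w)| = |-22 + 5i| = sqrt(484 + 25)
Step 4: = 22.561

22.561


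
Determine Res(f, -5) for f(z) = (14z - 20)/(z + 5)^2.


Step 1: Pole of order 2 at z = -5
Step 2: Res = lim d/dz [(z + 5)^2 * f(z)] as z -> -5
Step 3: (z + 5)^2 * f(z) = 14z - 20
Step 4: d/dz[14z - 20] = 14

14


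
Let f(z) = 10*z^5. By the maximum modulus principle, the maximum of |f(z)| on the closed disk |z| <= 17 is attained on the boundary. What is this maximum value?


Step 1: On |z| = 17, |f(z)| = 10 * |z|^5 = 10 * 17^5
Step 2: By maximum modulus principle, maximum is on boundary.
Step 3: Maximum = 10 * 1419857 = 14198570

14198570


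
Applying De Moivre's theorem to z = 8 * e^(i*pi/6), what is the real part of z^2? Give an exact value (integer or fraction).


Step 1: By De Moivre's theorem, z^2 = 8^2 * e^(i*2*pi/6) = 64 * (cos(pi/3) + i*sin(pi/3))
Step 2: |z|^2 = 8^2 = 64
Step 3: The angle pi/3 already lies in [0, 2*pi)
Step 4: cos(pi/3) = 1/2
Step 5: Re(z^2) = 64 * 1/2 = 32

32


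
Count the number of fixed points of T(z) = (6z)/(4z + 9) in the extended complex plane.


Step 1: Fixed points satisfy T(z) = z
Step 2: 4z^2 + 3z = 0
Step 3: Discriminant = 3^2 - 4*4*0 = 9
Step 4: Number of fixed points = 2

2


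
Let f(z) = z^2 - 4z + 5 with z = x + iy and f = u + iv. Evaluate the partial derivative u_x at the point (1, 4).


Step 1: f(z) = (x+iy)^2 - 4(x+iy) + 5
Step 2: u = (x^2 - y^2) - 4x + 5
Step 3: u_x = 2x - 4
Step 4: At (1, 4): u_x = 2 - 4 = -2

-2


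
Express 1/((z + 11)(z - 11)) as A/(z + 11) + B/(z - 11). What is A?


Step 1: Multiply both sides by (z + 11) and set z = -11
Step 2: A = 1 / (-11 - 11)
Step 3: A = 1 / (-22)
Step 4: A = -1/22

-1/22


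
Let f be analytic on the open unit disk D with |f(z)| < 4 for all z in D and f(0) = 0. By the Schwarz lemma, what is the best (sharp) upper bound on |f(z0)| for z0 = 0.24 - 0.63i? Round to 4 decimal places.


Step 1: g = f/4 maps D -> D with g(0) = 0, so by the Schwarz lemma |g(z)| <= |z|, i.e. |f(z)| <= 4|z|; this is sharp (f(z) = 4z).
Step 2: |z0|^2 = 0.24^2 + (-0.63)^2 = 0.4545
Step 3: |z0| = sqrt(0.4545) = 0.674166
Step 4: Best bound = 4 * |z0| = 4 * 0.674166 = 2.6967

2.6967


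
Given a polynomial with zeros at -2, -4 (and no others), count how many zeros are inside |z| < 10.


Step 1: Check each root:
  z = -2: |-2| = 2 < 10
  z = -4: |-4| = 4 < 10
Step 2: Count = 2

2


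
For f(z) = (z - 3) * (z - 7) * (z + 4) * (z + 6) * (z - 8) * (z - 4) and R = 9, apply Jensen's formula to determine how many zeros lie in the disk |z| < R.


Jensen's formula: (1/2pi)*integral log|f(Re^it)|dt = log|f(0)| + sum_{|a_k|<R} log(R/|a_k|)
Step 1: f(0) = (-3) * (-7) * 4 * 6 * (-8) * (-4) = 16128
Step 2: log|f(0)| = log|3| + log|7| + log|-4| + log|-6| + log|8| + log|4| = 9.6883
Step 3: Zeros inside |z| < 9: 3, 7, -4, -6, 8, 4
Step 4: Jensen sum = log(9/3) + log(9/7) + log(9/4) + log(9/6) + log(9/8) + log(9/4) = 3.495
Step 5: n(R) = number of terms in the Jensen sum = count of zeros inside |z| < 9 = 6

6


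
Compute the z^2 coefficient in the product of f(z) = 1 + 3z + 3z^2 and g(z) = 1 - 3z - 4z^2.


Step 1: z^2 term in f*g comes from: (1)*(-4z^2) + (3z)*(-3z) + (3z^2)*(1)
Step 2: = -4 - 9 + 3
Step 3: = -10

-10


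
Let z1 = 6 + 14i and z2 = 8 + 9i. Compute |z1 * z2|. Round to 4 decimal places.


Step 1: |z1| = sqrt(6^2 + 14^2) = sqrt(232)
Step 2: |z2| = sqrt(8^2 + 9^2) = sqrt(145)
Step 3: |z1*z2| = |z1|*|z2| = sqrt(232) * sqrt(145) = sqrt(232 * 145) = sqrt(33640)
Step 4: = 183.4121

183.4121


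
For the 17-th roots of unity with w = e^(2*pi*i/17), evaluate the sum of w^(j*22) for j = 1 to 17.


Step 1: The sum sum_{j=1}^{n} w^(k*j) equals n if n | k, else 0.
Step 2: Here n = 17, k = 22
Step 3: Does n divide k? 17 | 22 -> False
Step 4: Sum = 0

0


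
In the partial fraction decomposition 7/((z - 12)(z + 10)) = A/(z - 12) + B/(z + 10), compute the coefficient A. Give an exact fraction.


Step 1: Multiply both sides by (z - 12) and set z = 12
Step 2: A = 7 / (12 + 10)
Step 3: A = 7 / 22
Step 4: A = 7/22

7/22


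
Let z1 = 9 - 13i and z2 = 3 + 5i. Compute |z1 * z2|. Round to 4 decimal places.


Step 1: |z1| = sqrt(9^2 + (-13)^2) = sqrt(250)
Step 2: |z2| = sqrt(3^2 + 5^2) = sqrt(34)
Step 3: |z1*z2| = |z1|*|z2| = sqrt(250) * sqrt(34) = sqrt(250 * 34) = sqrt(8500)
Step 4: = 92.1954

92.1954


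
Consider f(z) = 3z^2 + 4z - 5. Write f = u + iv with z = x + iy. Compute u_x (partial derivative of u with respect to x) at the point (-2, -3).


Step 1: f(z) = 3(x+iy)^2 + 4(x+iy) - 5
Step 2: u = 3(x^2 - y^2) + 4x - 5
Step 3: u_x = 6x + 4
Step 4: At (-2, -3): u_x = -12 + 4 = -8

-8


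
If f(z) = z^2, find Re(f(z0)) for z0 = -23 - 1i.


Step 1: z0 = -23 - 1i
Step 2: z0^2 = (-23)^2 - (-1)^2 + 46i
Step 3: real part = 529 - 1 = 528

528


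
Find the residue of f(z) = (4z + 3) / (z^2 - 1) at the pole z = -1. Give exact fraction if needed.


Step 1: Q(z) = z^2 - 1 = (z + 1)(z - 1)
Step 2: Q'(z) = 2z
Step 3: Q'(-1) = -2, P(-1) = -1
Step 4: Res = P(-1)/Q'(-1) = -1/(-2) = 1/2

1/2


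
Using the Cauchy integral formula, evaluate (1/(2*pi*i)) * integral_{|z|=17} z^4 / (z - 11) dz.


Step 1: f(z) = z^4, a = 11 is inside |z| = 17
Step 2: By Cauchy integral formula: (1/(2pi*i)) * integral = f(a)
Step 3: f(11) = 11^4 = 14641

14641


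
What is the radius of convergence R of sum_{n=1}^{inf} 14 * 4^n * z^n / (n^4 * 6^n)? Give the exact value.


Step 1: General term a_n = 14 * 4^n / (n^4 * 6^n)
Step 2: By the root test, |a_n|^(1/n) = 14^(1/n) * 4 / (n^(4/n) * 6) -> 4/6 as n -> infinity (since 14^(1/n) -> 1 and n^(4/n) -> 1)
Step 3: R = 1/lim|a_n|^(1/n) = 6/4 = 3/2

3/2


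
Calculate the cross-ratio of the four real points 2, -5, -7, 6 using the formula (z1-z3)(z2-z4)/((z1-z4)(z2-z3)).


Step 1: (z1-z3)(z2-z4) = 9 * (-11) = -99
Step 2: (z1-z4)(z2-z3) = (-4) * 2 = -8
Step 3: Cross-ratio = 99/8 = 99/8

99/8


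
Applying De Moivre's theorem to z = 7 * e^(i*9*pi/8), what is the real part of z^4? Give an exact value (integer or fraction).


Step 1: By De Moivre's theorem, z^4 = 7^4 * e^(i*4*9*pi/8) = 2401 * (cos(9*pi/2) + i*sin(9*pi/2))
Step 2: |z|^4 = 7^4 = 2401
Step 3: Reduce the angle mod 2*pi: 9*pi/2 - 4*pi = pi/2
Step 4: cos(pi/2) = 0
Step 5: Re(z^4) = 2401 * 0 = 0

0


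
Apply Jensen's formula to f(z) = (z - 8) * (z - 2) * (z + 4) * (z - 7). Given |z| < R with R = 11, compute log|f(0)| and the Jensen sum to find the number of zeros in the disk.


Jensen's formula: (1/2pi)*integral log|f(Re^it)|dt = log|f(0)| + sum_{|a_k|<R} log(R/|a_k|)
Step 1: f(0) = (-8) * (-2) * 4 * (-7) = -448
Step 2: log|f(0)| = log|8| + log|2| + log|-4| + log|7| = 6.1048
Step 3: Zeros inside |z| < 11: 8, 2, -4, 7
Step 4: Jensen sum = log(11/8) + log(11/2) + log(11/4) + log(11/7) = 3.4868
Step 5: n(R) = number of terms in the Jensen sum = count of zeros inside |z| < 11 = 4

4


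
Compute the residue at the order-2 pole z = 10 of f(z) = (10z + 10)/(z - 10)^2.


Step 1: Pole of order 2 at z = 10
Step 2: Res = lim d/dz [(z - 10)^2 * f(z)] as z -> 10
Step 3: (z - 10)^2 * f(z) = 10z + 10
Step 4: d/dz[10z + 10] = 10

10


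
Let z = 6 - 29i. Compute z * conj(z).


Step 1: conj(z) = 6 + 29i
Step 2: z * conj(z) = 6^2 + (-29)^2
Step 3: = 36 + 841 = 877

877


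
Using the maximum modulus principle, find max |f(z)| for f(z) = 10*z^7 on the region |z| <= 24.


Step 1: On |z| = 24, |f(z)| = 10 * |z|^7 = 10 * 24^7
Step 2: By maximum modulus principle, maximum is on boundary.
Step 3: Maximum = 10 * 4586471424 = 45864714240

45864714240


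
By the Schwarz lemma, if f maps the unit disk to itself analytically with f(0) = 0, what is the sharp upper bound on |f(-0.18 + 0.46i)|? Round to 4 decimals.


Step 1: Schwarz lemma: if f: D -> D is analytic with f(0) = 0, then |f(z)| <= |z| for all z in D, and this is sharp (f(z) = z).
Step 2: |z0|^2 = (-0.18)^2 + 0.46^2 = 0.244
Step 3: |z0| = sqrt(0.244) = 0.493964
Step 4: Best bound = |z0| = 0.494

0.494


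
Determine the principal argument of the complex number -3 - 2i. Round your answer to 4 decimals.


Step 1: z = -3 - 2i
Step 2: arg(z) = atan2(-2, -3)
Step 3: arg(z) = -2.5536

-2.5536


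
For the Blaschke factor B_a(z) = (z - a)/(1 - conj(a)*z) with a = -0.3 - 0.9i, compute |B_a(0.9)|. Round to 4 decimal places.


Step 1: Numerator z0 - a = 0.9 - (-0.3 - 0.9i) = 1.2 + 0.9i
Step 2: Denominator 1 - conj(a)*z0 = 1 - (-0.3 + 0.9i)*0.9 = 1.27 - 0.81i
Step 3: |z0 - a|^2 = 1.2^2 + 0.9^2 = 2.25; |1 - conj(a)*z0|^2 = 1.27^2 + (-0.81)^2 = 2.269
Step 4: |B_a(0.9)| = sqrt(2.25 / 2.269) = sqrt(0.991626)
Step 5: = 0.9958

0.9958


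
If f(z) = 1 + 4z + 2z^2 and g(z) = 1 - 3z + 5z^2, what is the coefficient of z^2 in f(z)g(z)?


Step 1: z^2 term in f*g comes from: (1)*(5z^2) + (4z)*(-3z) + (2z^2)*(1)
Step 2: = 5 - 12 + 2
Step 3: = -5

-5


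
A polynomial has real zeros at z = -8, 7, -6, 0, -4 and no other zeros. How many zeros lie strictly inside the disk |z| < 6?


Step 1: Check each root:
  z = -8: |-8| = 8 >= 6
  z = 7: |7| = 7 >= 6
  z = -6: |-6| = 6 >= 6
  z = 0: |0| = 0 < 6
  z = -4: |-4| = 4 < 6
Step 2: Count = 2

2


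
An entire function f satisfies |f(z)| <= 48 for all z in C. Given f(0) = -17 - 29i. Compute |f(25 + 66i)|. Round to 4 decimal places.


Step 1: By Liouville's theorem, a bounded entire function is constant.
Step 2: f(z) = f(0) = -17 - 29i for all z.
Step 3: |f(w)| = |-17 - 29i| = sqrt(289 + 841)
Step 4: = 33.6155

33.6155


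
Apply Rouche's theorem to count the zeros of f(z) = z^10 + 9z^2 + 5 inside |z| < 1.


Step 1: On |z| = 1 the three terms have sizes |z^10| = 1^10 = 1, |9z^2| = 9*1^2 = 9, |5| = 5
Step 2: The dominant term is g(z) = 9z^2; let h(z) = z^10 + 5 so f = g + h
Step 3: On |z| = 1: |g| = 9 and |h| <= 1 + 5 = 6
Step 4: Since 9 > 6, |h| < |g| on |z| = 1, so by Rouche f has the same number of zeros as g inside |z| < 1
Step 5: g(z) = 9z^2 has 2 zeros (at the origin, multiplicity 2) inside |z| < 1. Answer = 2

2


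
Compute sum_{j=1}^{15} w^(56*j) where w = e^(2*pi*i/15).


Step 1: The sum sum_{j=1}^{n} w^(k*j) equals n if n | k, else 0.
Step 2: Here n = 15, k = 56
Step 3: Does n divide k? 15 | 56 -> False
Step 4: Sum = 0

0


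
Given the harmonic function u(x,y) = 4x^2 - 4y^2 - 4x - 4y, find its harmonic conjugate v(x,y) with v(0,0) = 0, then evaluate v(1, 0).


Step 1: v_x = -u_y = 8y + 4
Step 2: v_y = u_x = 8x - 4
Step 3: v = 8xy + 4x - 4y + C
Step 4: v(0,0) = 0 => C = 0
Step 5: v(1, 0) = 4

4


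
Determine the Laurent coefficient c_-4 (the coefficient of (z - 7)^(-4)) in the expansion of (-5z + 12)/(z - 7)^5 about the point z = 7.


Step 1: Write the numerator in powers of (z - 7): -5z + 12 = -5(z - 7) + (-5*7 + 12) = -5(z - 7) - 23
Step 2: Divide by (z - 7)^5: f(z) = -23(z - 7)^(-5) - 5(z - 7)^(-4)
Step 3: This finite sum is the Laurent series of f about z = 7.
Step 4: Coefficient of (z - 7)^(-4) = coefficient of (z - 7) in the re-centred numerator = -5

-5


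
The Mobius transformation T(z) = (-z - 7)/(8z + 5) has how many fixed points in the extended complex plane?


Step 1: Fixed points satisfy T(z) = z
Step 2: 8z^2 + 6z + 7 = 0
Step 3: Discriminant = 6^2 - 4*8*7 = -188
Step 4: Number of fixed points = 2

2


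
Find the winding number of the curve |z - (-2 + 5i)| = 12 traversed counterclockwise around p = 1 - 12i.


Step 1: Center c = (-2, 5), radius = 12
Step 2: |p - c|^2 = 3^2 + (-17)^2 = 298
Step 3: r^2 = 144
Step 4: |p-c| > r so winding number = 0

0


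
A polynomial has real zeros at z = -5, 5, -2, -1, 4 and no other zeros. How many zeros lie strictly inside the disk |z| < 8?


Step 1: Check each root:
  z = -5: |-5| = 5 < 8
  z = 5: |5| = 5 < 8
  z = -2: |-2| = 2 < 8
  z = -1: |-1| = 1 < 8
  z = 4: |4| = 4 < 8
Step 2: Count = 5

5


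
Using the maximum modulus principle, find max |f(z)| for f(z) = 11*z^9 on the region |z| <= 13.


Step 1: On |z| = 13, |f(z)| = 11 * |z|^9 = 11 * 13^9
Step 2: By maximum modulus principle, maximum is on boundary.
Step 3: Maximum = 11 * 10604499373 = 116649493103

116649493103


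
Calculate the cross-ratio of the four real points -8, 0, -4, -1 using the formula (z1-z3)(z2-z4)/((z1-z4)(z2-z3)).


Step 1: (z1-z3)(z2-z4) = (-4) * 1 = -4
Step 2: (z1-z4)(z2-z3) = (-7) * 4 = -28
Step 3: Cross-ratio = 4/28 = 1/7

1/7


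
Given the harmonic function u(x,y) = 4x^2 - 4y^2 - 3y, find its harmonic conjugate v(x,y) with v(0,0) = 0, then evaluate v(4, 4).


Step 1: v_x = -u_y = 8y + 3
Step 2: v_y = u_x = 8x + 0
Step 3: v = 8xy + 3x + C
Step 4: v(0,0) = 0 => C = 0
Step 5: v(4, 4) = 140

140


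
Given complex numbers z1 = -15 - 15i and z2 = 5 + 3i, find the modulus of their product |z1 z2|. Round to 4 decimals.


Step 1: |z1| = sqrt((-15)^2 + (-15)^2) = sqrt(450)
Step 2: |z2| = sqrt(5^2 + 3^2) = sqrt(34)
Step 3: |z1*z2| = |z1|*|z2| = sqrt(450) * sqrt(34) = sqrt(450 * 34) = sqrt(15300)
Step 4: = 123.6932

123.6932


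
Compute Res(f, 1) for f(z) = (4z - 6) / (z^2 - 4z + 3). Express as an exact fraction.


Step 1: Q(z) = z^2 - 4z + 3 = (z - 1)(z - 3)
Step 2: Q'(z) = 2z - 4
Step 3: Q'(1) = -2, P(1) = -2
Step 4: Res = P(1)/Q'(1) = -2/(-2) = 1

1


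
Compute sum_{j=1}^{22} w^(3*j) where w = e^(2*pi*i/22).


Step 1: The sum sum_{j=1}^{n} w^(k*j) equals n if n | k, else 0.
Step 2: Here n = 22, k = 3
Step 3: Does n divide k? 22 | 3 -> False
Step 4: Sum = 0

0


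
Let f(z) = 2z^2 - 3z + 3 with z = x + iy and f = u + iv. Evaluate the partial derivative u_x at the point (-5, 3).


Step 1: f(z) = 2(x+iy)^2 - 3(x+iy) + 3
Step 2: u = 2(x^2 - y^2) - 3x + 3
Step 3: u_x = 4x - 3
Step 4: At (-5, 3): u_x = -20 - 3 = -23

-23


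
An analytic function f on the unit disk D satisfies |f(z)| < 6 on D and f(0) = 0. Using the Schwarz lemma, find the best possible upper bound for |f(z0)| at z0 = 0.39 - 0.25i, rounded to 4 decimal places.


Step 1: g = f/6 maps D -> D with g(0) = 0, so by the Schwarz lemma |g(z)| <= |z|, i.e. |f(z)| <= 6|z|; this is sharp (f(z) = 6z).
Step 2: |z0|^2 = 0.39^2 + (-0.25)^2 = 0.2146
Step 3: |z0| = sqrt(0.2146) = 0.463249
Step 4: Best bound = 6 * |z0| = 6 * 0.463249 = 2.7795

2.7795


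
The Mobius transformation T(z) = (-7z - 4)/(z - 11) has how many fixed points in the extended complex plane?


Step 1: Fixed points satisfy T(z) = z
Step 2: z^2 - 4z + 4 = 0
Step 3: Discriminant = (-4)^2 - 4*1*4 = 0
Step 4: Number of fixed points = 1

1


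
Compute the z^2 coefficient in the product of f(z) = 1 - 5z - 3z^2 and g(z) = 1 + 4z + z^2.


Step 1: z^2 term in f*g comes from: (1)*(z^2) + (-5z)*(4z) + (-3z^2)*(1)
Step 2: = 1 - 20 - 3
Step 3: = -22

-22


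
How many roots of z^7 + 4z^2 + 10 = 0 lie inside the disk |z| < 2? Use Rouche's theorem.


Step 1: On |z| = 2 the three terms have sizes |z^7| = 2^7 = 128, |4z^2| = 4*2^2 = 16, |10| = 10
Step 2: The dominant term is g(z) = z^7; let h(z) = 4z^2 + 10 so f = g + h
Step 3: On |z| = 2: |g| = 128 and |h| <= 16 + 10 = 26
Step 4: Since 128 > 26, |h| < |g| on |z| = 2, so by Rouche f has the same number of zeros as g inside |z| < 2
Step 5: g(z) = z^7 has 7 zeros (all at the origin) inside |z| < 2. Answer = 7

7


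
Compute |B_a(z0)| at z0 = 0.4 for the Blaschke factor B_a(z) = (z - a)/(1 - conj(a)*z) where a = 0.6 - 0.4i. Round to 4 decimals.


Step 1: Numerator z0 - a = 0.4 - (0.6 - 0.4i) = -0.2 + 0.4i
Step 2: Denominator 1 - conj(a)*z0 = 1 - (0.6 + 0.4i)*0.4 = 0.76 - 0.16i
Step 3: |z0 - a|^2 = (-0.2)^2 + 0.4^2 = 0.2; |1 - conj(a)*z0|^2 = 0.76^2 + (-0.16)^2 = 0.6032
Step 4: |B_a(0.4)| = sqrt(0.2 / 0.6032) = sqrt(0.331565)
Step 5: = 0.5758

0.5758


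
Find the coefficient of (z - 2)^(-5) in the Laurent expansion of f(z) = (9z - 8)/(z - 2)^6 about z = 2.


Step 1: Write the numerator in powers of (z - 2): 9z - 8 = 9(z - 2) + (9*2 - 8) = 9(z - 2) + 10
Step 2: Divide by (z - 2)^6: f(z) = 10(z - 2)^(-6) + 9(z - 2)^(-5)
Step 3: This finite sum is the Laurent series of f about z = 2.
Step 4: Coefficient of (z - 2)^(-5) = coefficient of (z - 2) in the re-centred numerator = 9

9


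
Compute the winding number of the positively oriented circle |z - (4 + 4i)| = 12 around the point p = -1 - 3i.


Step 1: Center c = (4, 4), radius = 12
Step 2: |p - c|^2 = (-5)^2 + (-7)^2 = 74
Step 3: r^2 = 144
Step 4: |p-c| < r so winding number = 1

1


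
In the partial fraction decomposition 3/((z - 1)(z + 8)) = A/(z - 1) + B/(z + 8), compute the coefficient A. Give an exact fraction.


Step 1: Multiply both sides by (z - 1) and set z = 1
Step 2: A = 3 / (1 + 8)
Step 3: A = 3 / 9
Step 4: A = 1/3

1/3


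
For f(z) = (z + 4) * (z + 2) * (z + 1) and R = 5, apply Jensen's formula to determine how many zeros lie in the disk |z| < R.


Jensen's formula: (1/2pi)*integral log|f(Re^it)|dt = log|f(0)| + sum_{|a_k|<R} log(R/|a_k|)
Step 1: f(0) = 4 * 2 * 1 = 8
Step 2: log|f(0)| = log|-4| + log|-2| + log|-1| = 2.0794
Step 3: Zeros inside |z| < 5: -4, -2, -1
Step 4: Jensen sum = log(5/4) + log(5/2) + log(5/1) = 2.7489
Step 5: n(R) = number of terms in the Jensen sum = count of zeros inside |z| < 5 = 3

3


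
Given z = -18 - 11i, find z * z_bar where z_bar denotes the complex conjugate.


Step 1: conj(z) = -18 + 11i
Step 2: z * conj(z) = (-18)^2 + (-11)^2
Step 3: = 324 + 121 = 445

445


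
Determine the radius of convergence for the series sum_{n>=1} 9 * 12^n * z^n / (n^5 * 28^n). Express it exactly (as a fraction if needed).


Step 1: General term a_n = 9 * 12^n / (n^5 * 28^n)
Step 2: By the root test, |a_n|^(1/n) = 9^(1/n) * 12 / (n^(5/n) * 28) -> 12/28 as n -> infinity (since 9^(1/n) -> 1 and n^(5/n) -> 1)
Step 3: R = 1/lim|a_n|^(1/n) = 28/12 = 7/3

7/3


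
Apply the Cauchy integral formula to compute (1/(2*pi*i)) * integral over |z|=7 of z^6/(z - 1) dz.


Step 1: f(z) = z^6, a = 1 is inside |z| = 7
Step 2: By Cauchy integral formula: (1/(2pi*i)) * integral = f(a)
Step 3: f(1) = 1^6 = 1

1


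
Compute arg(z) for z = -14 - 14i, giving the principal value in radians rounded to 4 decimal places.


Step 1: z = -14 - 14i
Step 2: arg(z) = atan2(-14, -14)
Step 3: arg(z) = -2.3562

-2.3562


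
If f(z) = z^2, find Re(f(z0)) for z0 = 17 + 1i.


Step 1: z0 = 17 + 1i
Step 2: z0^2 = 17^2 - 1^2 + 34i
Step 3: real part = 289 - 1 = 288

288


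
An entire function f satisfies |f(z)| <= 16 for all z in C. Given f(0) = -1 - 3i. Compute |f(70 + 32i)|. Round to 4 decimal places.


Step 1: By Liouville's theorem, a bounded entire function is constant.
Step 2: f(z) = f(0) = -1 - 3i for all z.
Step 3: |f(w)| = |-1 - 3i| = sqrt(1 + 9)
Step 4: = 3.1623

3.1623


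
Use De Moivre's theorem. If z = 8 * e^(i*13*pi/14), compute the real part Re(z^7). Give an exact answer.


Step 1: By De Moivre's theorem, z^7 = 8^7 * e^(i*7*13*pi/14) = 2097152 * (cos(13*pi/2) + i*sin(13*pi/2))
Step 2: |z|^7 = 8^7 = 2097152
Step 3: Reduce the angle mod 2*pi: 13*pi/2 - 6*pi = pi/2
Step 4: cos(pi/2) = 0
Step 5: Re(z^7) = 2097152 * 0 = 0

0


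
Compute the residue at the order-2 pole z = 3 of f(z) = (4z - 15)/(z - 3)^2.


Step 1: Pole of order 2 at z = 3
Step 2: Res = lim d/dz [(z - 3)^2 * f(z)] as z -> 3
Step 3: (z - 3)^2 * f(z) = 4z - 15
Step 4: d/dz[4z - 15] = 4

4


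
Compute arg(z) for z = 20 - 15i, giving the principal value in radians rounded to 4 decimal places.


Step 1: z = 20 - 15i
Step 2: arg(z) = atan2(-15, 20)
Step 3: arg(z) = -0.6435

-0.6435


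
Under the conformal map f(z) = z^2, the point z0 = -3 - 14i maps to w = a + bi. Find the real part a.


Step 1: z0 = -3 - 14i
Step 2: z0^2 = (-3)^2 - (-14)^2 + 84i
Step 3: real part = 9 - 196 = -187

-187


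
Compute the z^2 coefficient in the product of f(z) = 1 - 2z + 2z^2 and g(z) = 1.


Step 1: z^2 term in f*g comes from: (1)*(0) + (-2z)*(0) + (2z^2)*(1)
Step 2: = 0 + 0 + 2
Step 3: = 2

2


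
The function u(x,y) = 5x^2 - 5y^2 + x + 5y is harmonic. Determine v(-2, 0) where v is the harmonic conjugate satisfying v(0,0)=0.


Step 1: v_x = -u_y = 10y - 5
Step 2: v_y = u_x = 10x + 1
Step 3: v = 10xy - 5x + y + C
Step 4: v(0,0) = 0 => C = 0
Step 5: v(-2, 0) = 10

10
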